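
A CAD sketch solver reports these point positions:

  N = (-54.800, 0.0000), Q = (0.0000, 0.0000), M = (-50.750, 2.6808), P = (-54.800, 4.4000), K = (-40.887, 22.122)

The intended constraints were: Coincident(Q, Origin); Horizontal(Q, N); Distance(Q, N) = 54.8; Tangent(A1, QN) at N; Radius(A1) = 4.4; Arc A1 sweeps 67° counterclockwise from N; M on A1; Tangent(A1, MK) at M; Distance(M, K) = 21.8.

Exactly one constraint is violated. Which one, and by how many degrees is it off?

Tangent(A1, MK) at M — off by 3.90°.

Q = (0.00, 0.00) ✓; Q.y = 0.00, N.y = 0.00 ✓; |QN| = 54.80 ✓; ∠(PN, NQ) = 90.00° ✓; |PN| = 4.400 ✓; bearing(P→M) − bearing(P→N) = 67.00° ✓; |PM| = 4.400 ✓; ∠(PM, MK) = 93.90° ✗; |MK| = 21.80 ✓.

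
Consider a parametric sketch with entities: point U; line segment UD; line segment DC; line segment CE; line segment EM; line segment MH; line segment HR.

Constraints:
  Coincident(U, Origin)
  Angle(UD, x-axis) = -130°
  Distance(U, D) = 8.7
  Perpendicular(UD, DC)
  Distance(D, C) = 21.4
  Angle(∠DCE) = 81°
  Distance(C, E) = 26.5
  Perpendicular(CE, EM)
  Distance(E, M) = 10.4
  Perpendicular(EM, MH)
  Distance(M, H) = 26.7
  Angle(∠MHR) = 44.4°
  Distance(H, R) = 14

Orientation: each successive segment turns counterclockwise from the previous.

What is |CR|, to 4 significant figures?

9.821

U is at the origin; UD runs at -130.0° with length 8.7, so D = (-5.592, -6.665). The perpendicularity gives DC at right angles to UD, so DC runs at -40.00°; with |DC| = 21.4, C = (10.80, -20.42). ∠DCE = 81.0° gives CE at 59.00° from the x-axis; with |CE| = 26.5, E = (24.45, 2.295). The perpendicularity gives EM at right angles to CE, so EM runs at 149.0°; with |EM| = 10.4, M = (15.54, 7.651). EM ⟂ MH, so MH runs at -121.0°; with |MH| = 26.7, H = (1.784, -15.24). ∠MHR = 44.4° gives HR at 14.60° from the x-axis; with |HR| = 14.0, R = (15.33, -11.71). Then |CR| = |R − C| = 9.821.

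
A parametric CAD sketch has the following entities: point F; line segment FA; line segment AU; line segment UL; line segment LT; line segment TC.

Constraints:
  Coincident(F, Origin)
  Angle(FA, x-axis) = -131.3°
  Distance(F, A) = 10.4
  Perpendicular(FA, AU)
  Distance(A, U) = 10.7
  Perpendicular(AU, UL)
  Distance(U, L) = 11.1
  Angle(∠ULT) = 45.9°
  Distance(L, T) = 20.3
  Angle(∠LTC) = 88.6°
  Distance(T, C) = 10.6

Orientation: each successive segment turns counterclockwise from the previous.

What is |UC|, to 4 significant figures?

12.59

F is at the origin; FA runs at -131.3° with length 10.4, so A = (-6.864, -7.813). FA ⟂ AU, so AU runs at -41.30°; with |AU| = 10.7, U = (1.175, -14.88). AU ⟂ UL, so UL runs at 48.70°; with |UL| = 11.1, L = (8.501, -6.536). ∠ULT = 45.9° gives LT at -177.2° from the x-axis; with |LT| = 20.3, T = (-11.78, -7.528). ∠LTC = 88.6° gives TC at -85.80° from the x-axis; with |TC| = 10.6, C = (-11.00, -18.10). Then |UC| = |C − U| = 12.59.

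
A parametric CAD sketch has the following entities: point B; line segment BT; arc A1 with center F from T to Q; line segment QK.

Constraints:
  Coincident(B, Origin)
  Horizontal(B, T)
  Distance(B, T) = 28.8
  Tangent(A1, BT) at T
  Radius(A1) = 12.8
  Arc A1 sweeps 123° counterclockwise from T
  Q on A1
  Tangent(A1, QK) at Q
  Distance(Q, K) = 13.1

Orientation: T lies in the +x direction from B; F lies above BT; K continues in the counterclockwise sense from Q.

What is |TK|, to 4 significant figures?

30.97

On A1, T sits at bearing -90° from F; a 123° counterclockwise sweep puts Q at bearing 33°, so Q = F + 12.8·(cos 33°, sin 33°) = (39.53, 19.77). The tangent condition forces FQ to be normal to QK, so QK runs along (−sin 33°, cos 33°); with |QK| = 13.1, K = (32.40, 30.76). Then |TK| = |K − T| = 30.97.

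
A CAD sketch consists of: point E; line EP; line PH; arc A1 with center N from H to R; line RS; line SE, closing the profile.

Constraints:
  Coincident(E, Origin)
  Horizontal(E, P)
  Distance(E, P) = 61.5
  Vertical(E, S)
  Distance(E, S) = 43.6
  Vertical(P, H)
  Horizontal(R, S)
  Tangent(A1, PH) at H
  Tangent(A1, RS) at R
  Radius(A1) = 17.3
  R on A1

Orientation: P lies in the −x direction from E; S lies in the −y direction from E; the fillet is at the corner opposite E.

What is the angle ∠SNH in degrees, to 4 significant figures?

158.6°

E is at the origin; E and P share the same y with |EP| = 61.5 and P on the −x side, so P = (-61.50, 0.000). E and S share the same x with |ES| = 43.6 and S on the −y side, so S = (0.000, -43.60). The virtual corner opposite E is at (-61.50, -43.60). A1 meets PH tangentially, so NH is at right angles to PH and A1 meets RS tangentially, so NR is at right angles to RS, with radius 17.3, so the center N sits 17.3 in from both sides at N = (-44.20, -26.30). That places the tangent points at H = (-61.50, -26.30) on PH and R = (-44.20, -43.60) on RS. Then cos ∠SNH = NS·NH / (|NS||NH|), giving 158.6°.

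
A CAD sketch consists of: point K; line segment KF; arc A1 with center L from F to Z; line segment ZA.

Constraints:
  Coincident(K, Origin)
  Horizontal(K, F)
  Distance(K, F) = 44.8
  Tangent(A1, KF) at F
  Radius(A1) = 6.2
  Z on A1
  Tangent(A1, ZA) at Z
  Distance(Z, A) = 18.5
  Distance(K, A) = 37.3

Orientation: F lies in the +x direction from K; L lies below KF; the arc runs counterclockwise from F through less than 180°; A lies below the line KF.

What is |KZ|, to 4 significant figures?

39.35

Checks: ∠(LF, FK) = 90.00° ✓; |LF| = 6.200 ✓; |LZ| = 6.200 ✓; ∠(LZ, ZA) = 90.00° ✓; |ZA| = 18.50 ✓; |KA| = 37.30 ✓.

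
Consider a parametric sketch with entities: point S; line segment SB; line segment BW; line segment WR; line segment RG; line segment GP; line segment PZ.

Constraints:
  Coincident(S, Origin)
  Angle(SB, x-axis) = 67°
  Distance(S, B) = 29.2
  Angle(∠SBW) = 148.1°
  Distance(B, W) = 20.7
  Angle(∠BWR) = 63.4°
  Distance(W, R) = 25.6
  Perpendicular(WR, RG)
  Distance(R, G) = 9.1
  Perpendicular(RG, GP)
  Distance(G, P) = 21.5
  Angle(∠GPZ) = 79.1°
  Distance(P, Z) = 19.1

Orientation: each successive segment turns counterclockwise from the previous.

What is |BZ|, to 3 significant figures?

28.2

S is at the origin; SB runs at 67.0° with length 29.2, so B = (11.4, 26.9). ∠SBW = 148.1° gives BW at 98.9° from the x-axis; with |BW| = 20.7, W = (8.21, 47.3). ∠BWR = 63.4° gives WR at -144° from the x-axis; with |WR| = 25.6, R = (-12.6, 32.5). The perpendicularity gives RG at right angles to WR, so RG runs at -54.5°; with |RG| = 9.1, G = (-7.35, 25.1). RG is perpendicular to GP, so GP runs at 35.5°; with |GP| = 21.5, P = (10.2, 37.5). ∠GPZ = 79.1° gives PZ at 136° from the x-axis; with |PZ| = 19.1, Z = (-3.68, 50.7). Then |BZ| = |Z − B| = 28.2.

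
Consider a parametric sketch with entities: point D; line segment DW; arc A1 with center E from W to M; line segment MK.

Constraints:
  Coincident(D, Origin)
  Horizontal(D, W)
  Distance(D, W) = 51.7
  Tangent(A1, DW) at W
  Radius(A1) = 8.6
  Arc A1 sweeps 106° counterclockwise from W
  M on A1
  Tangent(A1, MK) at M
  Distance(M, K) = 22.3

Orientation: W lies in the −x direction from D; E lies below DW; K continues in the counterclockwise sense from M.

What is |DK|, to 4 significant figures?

62.82

On A1, W sits at bearing 90° from E; a 106° counterclockwise sweep puts M at bearing 196°, so M = E + 8.6·(cos 196°, sin 196°) = (-59.97, -10.97). A1 meets MK tangentially, so EM is at right angles to MK, so MK runs along (−sin 196°, cos 196°); with |MK| = 22.3, K = (-53.82, -32.41). Then |DK| = |K − D| = 62.82.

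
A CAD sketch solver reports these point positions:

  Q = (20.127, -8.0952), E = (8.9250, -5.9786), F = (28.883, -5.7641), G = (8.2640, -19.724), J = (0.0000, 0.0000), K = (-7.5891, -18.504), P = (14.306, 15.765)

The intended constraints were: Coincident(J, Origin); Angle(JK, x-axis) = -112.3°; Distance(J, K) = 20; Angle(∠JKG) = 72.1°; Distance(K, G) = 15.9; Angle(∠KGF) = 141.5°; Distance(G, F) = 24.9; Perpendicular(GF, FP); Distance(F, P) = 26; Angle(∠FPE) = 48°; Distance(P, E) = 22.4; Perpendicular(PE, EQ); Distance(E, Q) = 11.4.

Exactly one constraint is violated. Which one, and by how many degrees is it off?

Perpendicular(PE, EQ) — off by 3.20°.

J = (0.00, 0.00) ✓; JK at -112.3° ✓; |JK| = 20.00 ✓; ∠JKG = 72.10° ✓; |KG| = 15.90 ✓; ∠KGF = 141.5° ✓; |GF| = 24.90 ✓; ∠(GF, FP) = 90.00° ✓; |FP| = 26.00 ✓; ∠FPE = 48.00° ✓; |PE| = 22.40 ✓; ∠(PE, EQ) = 93.20° ✗; |EQ| = 11.40 ✓.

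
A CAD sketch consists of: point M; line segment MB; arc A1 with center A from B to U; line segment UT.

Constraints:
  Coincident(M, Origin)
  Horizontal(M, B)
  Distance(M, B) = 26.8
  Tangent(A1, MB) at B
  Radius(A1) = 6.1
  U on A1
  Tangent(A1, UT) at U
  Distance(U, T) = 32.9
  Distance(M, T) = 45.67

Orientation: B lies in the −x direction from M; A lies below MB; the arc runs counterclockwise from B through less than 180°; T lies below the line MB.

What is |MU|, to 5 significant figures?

33.574

Checks: ∠(AB, BM) = 90.00° ✓; |AU| = 6.100 ✓; ∠(AU, UT) = 90.00° ✓; |UT| = 32.90 ✓; |MT| = 45.67 ✓.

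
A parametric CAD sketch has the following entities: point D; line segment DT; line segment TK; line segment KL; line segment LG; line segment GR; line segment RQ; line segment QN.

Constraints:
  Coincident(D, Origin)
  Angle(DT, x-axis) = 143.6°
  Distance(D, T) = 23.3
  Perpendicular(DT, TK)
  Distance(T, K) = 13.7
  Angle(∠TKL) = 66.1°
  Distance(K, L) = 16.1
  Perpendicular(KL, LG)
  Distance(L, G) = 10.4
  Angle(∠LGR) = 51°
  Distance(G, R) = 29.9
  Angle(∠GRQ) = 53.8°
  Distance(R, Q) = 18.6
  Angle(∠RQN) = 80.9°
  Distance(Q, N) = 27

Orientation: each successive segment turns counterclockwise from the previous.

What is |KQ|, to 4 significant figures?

17.06

∠LGR = 51.0° gives GR at -153.5° from the x-axis; with |GR| = 29.9, R = (-35.67, -3.873). ∠GRQ = 53.8° gives RQ at -27.30° from the x-axis; with |RQ| = 18.6, Q = (-19.14, -12.40). Then |KQ| = |Q − K| = 17.06.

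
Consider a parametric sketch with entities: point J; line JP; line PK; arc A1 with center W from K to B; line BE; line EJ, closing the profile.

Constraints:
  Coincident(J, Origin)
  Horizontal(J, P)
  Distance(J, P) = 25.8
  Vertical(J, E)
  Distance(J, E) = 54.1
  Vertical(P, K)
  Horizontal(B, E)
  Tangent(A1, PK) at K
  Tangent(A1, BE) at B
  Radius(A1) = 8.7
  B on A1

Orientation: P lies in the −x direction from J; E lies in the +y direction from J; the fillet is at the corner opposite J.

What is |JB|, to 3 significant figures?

56.7

J is at the origin; JP is horizontal with |JP| = 25.8 and P on the −x side, so P = (-25.8, 0.00). J and E share the same x with |JE| = 54.1 and E on the +y side, so E = (0.00, 54.1). The virtual corner opposite J is at (-25.8, 54.1). The tangent condition forces WK to be normal to PK and the tangent condition forces WB to be normal to BE, with radius 8.7, so the center W sits 8.7 in from both sides at W = (-17.1, 45.4). That places the tangent points at K = (-25.8, 45.4) on PK and B = (-17.1, 54.1) on BE. Then |JB| = |B − J| = 56.7.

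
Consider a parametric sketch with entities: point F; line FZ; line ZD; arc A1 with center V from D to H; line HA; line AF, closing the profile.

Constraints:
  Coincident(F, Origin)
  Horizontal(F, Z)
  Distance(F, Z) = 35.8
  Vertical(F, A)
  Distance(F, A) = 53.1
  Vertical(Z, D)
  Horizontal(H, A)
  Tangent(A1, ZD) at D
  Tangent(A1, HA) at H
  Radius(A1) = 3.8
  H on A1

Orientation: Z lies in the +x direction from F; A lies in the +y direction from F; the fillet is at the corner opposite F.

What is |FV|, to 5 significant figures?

58.775

F is at the origin; F and Z share the same y with |FZ| = 35.8 and Z on the +x side, so Z = (35.800, 0.0000). F and A share the same x with |FA| = 53.1 and A on the +y side, so A = (0.0000, 53.100). The virtual corner opposite F is at (35.800, 53.100). Tangency of A1 to ZD means the radius VD is perpendicular to ZD and since A1 is tangent to HA there, VH ⟂ HA, with radius 3.8, so the center V sits 3.8 in from both sides at V = (32.000, 49.300). Then |FV| = |V − F| = 58.775.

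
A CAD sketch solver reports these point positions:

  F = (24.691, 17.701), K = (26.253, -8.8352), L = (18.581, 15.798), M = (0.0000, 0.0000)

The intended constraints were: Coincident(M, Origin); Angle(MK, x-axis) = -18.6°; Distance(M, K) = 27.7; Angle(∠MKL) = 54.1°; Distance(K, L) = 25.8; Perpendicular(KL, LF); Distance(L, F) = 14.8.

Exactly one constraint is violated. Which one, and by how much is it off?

Distance(L, F) = 14.8 — off by 8.40.

M = (0.00, 0.00) ✓; MK at -18.60° ✓; |MK| = 27.70 ✓; ∠MKL = 54.10° ✓; |KL| = 25.80 ✓; ∠(KL, LF) = 90.00° ✓; |LF| = 6.399 ✗.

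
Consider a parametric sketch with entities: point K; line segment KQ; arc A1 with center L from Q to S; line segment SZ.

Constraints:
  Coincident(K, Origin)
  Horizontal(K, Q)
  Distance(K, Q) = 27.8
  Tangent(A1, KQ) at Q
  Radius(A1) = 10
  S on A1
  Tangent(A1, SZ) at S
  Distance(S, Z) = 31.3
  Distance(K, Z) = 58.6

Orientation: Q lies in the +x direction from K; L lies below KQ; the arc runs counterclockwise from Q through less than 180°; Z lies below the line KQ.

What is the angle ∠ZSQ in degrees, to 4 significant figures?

111.2°

Checks: |LS| = 10.00 ✓; ∠(LS, SZ) = 90.00° ✓; |SZ| = 31.30 ✓; |KZ| = 58.60 ✓.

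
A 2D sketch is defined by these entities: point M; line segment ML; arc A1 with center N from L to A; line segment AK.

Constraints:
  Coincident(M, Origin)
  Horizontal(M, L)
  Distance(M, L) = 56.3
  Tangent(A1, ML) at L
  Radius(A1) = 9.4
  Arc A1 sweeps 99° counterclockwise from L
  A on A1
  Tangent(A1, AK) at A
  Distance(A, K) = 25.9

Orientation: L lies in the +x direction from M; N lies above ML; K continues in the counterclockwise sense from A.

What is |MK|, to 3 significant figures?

71.5

On A1, L sits at bearing -90° from N; a 99° counterclockwise sweep puts A at bearing 9°, so A = N + 9.4·(cos 9°, sin 9°) = (65.6, 10.9). The tangent condition forces NA to be normal to AK, so AK runs along (−sin 9°, cos 9°); with |AK| = 25.9, K = (61.5, 36.5). Then |MK| = |K − M| = 71.5.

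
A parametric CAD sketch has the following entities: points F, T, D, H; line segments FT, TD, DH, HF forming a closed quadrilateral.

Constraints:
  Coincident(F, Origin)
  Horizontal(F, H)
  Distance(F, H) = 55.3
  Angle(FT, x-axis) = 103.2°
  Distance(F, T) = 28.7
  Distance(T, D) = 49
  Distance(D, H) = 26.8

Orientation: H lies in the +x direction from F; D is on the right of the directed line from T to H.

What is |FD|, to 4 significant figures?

29.65

F is at the origin; F and H share the same y with |FH| = 55.3 and H in +x, so H = (55.3, 0). FT runs at 103.2° with |FT| = 28.7, so T = (-6.554, 27.94). D is determined by |TD| = 49.0 and |DH| = 26.8 together: it lies at the intersection of circle(T, 49.0) and circle(H, 26.8). With |TH| = 67.87, the foot of the radical line on TH is 46.33 from T and the perpendicular offset is √(49.0² − 46.33²) = 15.95. Taking the right-of-TH solution: D = (29.11, -5.665).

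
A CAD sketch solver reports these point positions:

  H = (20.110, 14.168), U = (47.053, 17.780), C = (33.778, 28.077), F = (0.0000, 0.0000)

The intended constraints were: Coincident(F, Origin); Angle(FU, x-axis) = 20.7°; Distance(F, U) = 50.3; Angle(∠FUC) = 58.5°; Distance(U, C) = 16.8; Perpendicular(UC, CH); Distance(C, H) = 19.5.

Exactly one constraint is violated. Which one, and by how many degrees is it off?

Perpendicular(UC, CH) — off by 6.70°.

F = (0.00, 0.00) ✓; FU at 20.70° ✓; |FU| = 50.30 ✓; ∠FUC = 58.50° ✓; |UC| = 16.80 ✓; ∠(UC, CH) = 83.30° ✗; |CH| = 19.50 ✓.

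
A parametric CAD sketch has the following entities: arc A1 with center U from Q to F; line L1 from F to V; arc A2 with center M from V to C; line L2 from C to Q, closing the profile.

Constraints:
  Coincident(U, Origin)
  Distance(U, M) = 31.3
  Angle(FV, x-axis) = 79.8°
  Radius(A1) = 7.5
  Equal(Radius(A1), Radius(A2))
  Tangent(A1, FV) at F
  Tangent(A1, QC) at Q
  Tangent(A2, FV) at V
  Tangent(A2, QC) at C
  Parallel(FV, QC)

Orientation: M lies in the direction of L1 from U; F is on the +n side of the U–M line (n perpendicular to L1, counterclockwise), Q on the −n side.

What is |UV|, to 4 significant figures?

32.19

The slot axis is L1's direction at 79.8°, so u = (cos 79.8°, sin 79.8°) = (0.1771, 0.9842) and n = (−sin 79.8°, cos 79.8°) = (-0.9842, 0.1771). U is at the origin and M lies 31.3 along u from U, so M = 31.3·u = (5.543, 30.81). Tangency of A1 to both parallel lines with radius 7.5 puts F and Q at U ± 7.5·n: F = (-7.381, 1.328), Q = (7.381, -1.328). Equal radii place V and C the same way about M: V = M + 7.5·n = (-1.839, 32.13), C = M − 7.5·n = (12.92, 29.48). Then |UV| = |V − U| = 32.19.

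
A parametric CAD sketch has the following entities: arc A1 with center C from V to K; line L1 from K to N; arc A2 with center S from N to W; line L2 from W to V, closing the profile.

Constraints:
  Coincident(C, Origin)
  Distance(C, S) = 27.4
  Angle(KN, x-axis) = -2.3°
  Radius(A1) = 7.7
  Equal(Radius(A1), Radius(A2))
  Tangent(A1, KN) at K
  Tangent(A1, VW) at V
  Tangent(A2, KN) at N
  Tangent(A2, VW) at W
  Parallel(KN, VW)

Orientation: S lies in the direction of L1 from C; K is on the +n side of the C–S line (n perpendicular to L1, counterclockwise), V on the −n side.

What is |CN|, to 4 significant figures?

28.46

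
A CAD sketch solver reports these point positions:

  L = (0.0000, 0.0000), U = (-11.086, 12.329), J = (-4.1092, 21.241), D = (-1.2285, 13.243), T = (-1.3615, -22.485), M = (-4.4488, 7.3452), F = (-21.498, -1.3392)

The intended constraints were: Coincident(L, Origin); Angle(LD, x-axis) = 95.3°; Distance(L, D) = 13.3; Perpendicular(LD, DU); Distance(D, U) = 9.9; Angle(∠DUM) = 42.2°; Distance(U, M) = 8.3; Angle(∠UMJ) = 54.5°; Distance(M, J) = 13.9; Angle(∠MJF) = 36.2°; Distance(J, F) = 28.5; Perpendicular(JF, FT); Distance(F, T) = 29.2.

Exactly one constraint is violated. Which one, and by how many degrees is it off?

Perpendicular(JF, FT) — off by 8.80°.

L = (0.00, 0.00) ✓; LD at 95.30° ✓; |LD| = 13.30 ✓; ∠(LD, DU) = 90.00° ✓; |DU| = 9.900 ✓; ∠DUM = 42.20° ✓; |UM| = 8.300 ✓; ∠UMJ = 54.50° ✓; |MJ| = 13.90 ✓; ∠MJF = 36.20° ✓; |JF| = 28.50 ✓; ∠(JF, FT) = 81.20° ✗; |FT| = 29.20 ✓.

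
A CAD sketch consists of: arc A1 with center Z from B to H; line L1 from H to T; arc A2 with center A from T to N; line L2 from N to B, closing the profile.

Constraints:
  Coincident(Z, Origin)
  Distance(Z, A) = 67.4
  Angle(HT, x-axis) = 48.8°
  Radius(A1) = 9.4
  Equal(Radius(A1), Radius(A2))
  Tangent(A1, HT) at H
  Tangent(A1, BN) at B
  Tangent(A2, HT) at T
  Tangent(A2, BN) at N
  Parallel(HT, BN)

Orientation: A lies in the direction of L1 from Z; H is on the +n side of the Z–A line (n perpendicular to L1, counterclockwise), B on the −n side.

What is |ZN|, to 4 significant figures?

68.05

Tangency of A1 to both parallel lines with radius 9.4 puts H and B at Z ± 9.4·n: H = (-7.073, 6.192), B = (7.073, -6.192). Equal radii place T and N the same way about A: T = A + 9.4·n = (37.32, 56.90), N = A − 9.4·n = (51.47, 44.52). Then |ZN| = |N − Z| = 68.05.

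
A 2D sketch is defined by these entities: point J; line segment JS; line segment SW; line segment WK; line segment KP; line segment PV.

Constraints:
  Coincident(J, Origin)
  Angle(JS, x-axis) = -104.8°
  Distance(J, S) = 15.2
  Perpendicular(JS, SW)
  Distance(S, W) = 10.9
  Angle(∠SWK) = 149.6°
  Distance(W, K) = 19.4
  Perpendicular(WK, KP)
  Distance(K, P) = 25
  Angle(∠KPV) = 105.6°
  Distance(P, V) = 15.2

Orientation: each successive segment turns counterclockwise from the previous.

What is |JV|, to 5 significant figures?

12.300

WK is perpendicular to KP, so KP runs at 105.60°; with |KP| = 25.0, P = (18.618, 11.816). ∠KPV = 105.6° gives PV at -180.00° from the x-axis; with |PV| = 15.2, V = (3.4180, 11.816). Then |JV| = |V − J| = 12.300.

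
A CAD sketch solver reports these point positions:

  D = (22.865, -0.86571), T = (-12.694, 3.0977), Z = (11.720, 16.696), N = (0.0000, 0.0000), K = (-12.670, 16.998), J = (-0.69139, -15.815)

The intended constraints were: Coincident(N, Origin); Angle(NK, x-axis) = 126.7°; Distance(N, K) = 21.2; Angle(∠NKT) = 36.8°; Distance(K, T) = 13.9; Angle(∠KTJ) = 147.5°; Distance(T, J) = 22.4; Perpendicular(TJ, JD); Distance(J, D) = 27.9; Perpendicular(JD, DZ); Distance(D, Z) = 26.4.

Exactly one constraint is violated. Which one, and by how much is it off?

Distance(D, Z) = 26.4 — off by 5.60.

N = (0.00, 0.00) ✓; NK at 126.7° ✓; |NK| = 21.20 ✓; ∠NKT = 36.80° ✓; |KT| = 13.90 ✓; ∠KTJ = 147.5° ✓; |TJ| = 22.40 ✓; ∠(TJ, JD) = 90.00° ✓; |JD| = 27.90 ✓; ∠(JD, DZ) = 90.00° ✓; |DZ| = 20.80 ✗.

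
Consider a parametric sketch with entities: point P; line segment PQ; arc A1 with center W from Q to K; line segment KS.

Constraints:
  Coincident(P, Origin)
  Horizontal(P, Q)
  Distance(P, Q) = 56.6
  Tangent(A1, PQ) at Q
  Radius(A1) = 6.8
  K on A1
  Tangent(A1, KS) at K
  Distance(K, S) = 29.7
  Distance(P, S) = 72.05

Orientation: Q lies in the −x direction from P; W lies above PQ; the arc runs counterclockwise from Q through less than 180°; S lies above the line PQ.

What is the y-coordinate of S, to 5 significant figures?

36.796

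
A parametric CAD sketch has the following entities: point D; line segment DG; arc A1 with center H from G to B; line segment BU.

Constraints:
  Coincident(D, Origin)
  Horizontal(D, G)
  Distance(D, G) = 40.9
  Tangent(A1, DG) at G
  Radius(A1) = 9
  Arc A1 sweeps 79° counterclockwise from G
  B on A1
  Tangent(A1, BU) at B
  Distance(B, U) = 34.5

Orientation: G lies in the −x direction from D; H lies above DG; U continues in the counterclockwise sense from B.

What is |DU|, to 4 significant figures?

48.40

D is at the origin; D and G share the same y with |DG| = 40.9 and G on the −x side, so G = (-40.90, 0.000). The tangent condition forces HG to be normal to DG, so H = G + (0, 9) = (-40.90, 9.000). On A1, G sits at bearing -90° from H; a 79° counterclockwise sweep puts B at bearing -11°, so B = H + 9.0·(cos -11°, sin -11°) = (-32.07, 7.283). Tangency of A1 to BU means the radius HB is perpendicular to BU, so BU runs along (−sin -11°, cos -11°); with |BU| = 34.5, U = (-25.48, 41.15). Then |DU| = |U − D| = 48.40.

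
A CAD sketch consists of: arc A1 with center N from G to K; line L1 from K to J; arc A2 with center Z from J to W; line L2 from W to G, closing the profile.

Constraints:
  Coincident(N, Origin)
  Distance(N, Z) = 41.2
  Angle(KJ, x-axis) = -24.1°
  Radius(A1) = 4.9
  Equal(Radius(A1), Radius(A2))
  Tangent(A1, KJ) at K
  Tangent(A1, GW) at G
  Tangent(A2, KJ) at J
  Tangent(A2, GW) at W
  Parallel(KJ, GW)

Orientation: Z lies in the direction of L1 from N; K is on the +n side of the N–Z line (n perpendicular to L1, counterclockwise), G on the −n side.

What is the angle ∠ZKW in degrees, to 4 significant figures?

6.598°

Tangency of A1 to both parallel lines with radius 4.9 puts K and G at N ± 4.9·n: K = (2.001, 4.473), G = (-2.001, -4.473). Equal radii place J and W the same way about Z: J = Z + 4.9·n = (39.61, -12.35), W = Z − 4.9·n = (35.61, -21.30). Then cos ∠ZKW = KZ·KW / (|KZ||KW|), giving 6.598°.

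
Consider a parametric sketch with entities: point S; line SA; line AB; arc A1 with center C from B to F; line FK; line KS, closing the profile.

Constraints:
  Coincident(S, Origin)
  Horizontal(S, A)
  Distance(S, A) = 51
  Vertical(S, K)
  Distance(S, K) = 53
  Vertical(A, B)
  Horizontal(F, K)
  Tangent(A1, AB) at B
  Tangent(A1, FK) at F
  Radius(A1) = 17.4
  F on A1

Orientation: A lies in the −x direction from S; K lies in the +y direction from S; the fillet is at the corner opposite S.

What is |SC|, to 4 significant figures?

48.95

S is at the origin; SA is horizontal with |SA| = 51.0 and A on the −x side, so A = (-51.00, 0.000). SK is vertical with |SK| = 53.0 and K on the +y side, so K = (0.000, 53.00). The virtual corner opposite S is at (-51.00, 53.00). A1 meets AB tangentially, so CB is at right angles to AB and since A1 is tangent to FK there, CF ⟂ FK, with radius 17.4, so the center C sits 17.4 in from both sides at C = (-33.60, 35.60). Then |SC| = |C − S| = 48.95.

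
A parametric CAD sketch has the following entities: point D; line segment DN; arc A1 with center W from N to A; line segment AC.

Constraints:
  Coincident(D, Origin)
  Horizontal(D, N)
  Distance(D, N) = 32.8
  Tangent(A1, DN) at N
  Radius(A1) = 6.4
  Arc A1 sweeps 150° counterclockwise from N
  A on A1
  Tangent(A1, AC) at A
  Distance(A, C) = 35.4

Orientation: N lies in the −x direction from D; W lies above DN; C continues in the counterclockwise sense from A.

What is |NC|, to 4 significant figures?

40.41

D is at the origin; DN is horizontal with |DN| = 32.8 and N on the −x side, so N = (-32.80, 0.000). Tangency of A1 to DN means the radius WN is perpendicular to DN, so W = N + (0, 6.4) = (-32.80, 6.400). On A1, N sits at bearing -90° from W; a 150° counterclockwise sweep puts A at bearing 60°, so A = W + 6.4·(cos 60°, sin 60°) = (-29.60, 11.94). Tangency of A1 to AC means the radius WA is perpendicular to AC, so AC runs along (−sin 60°, cos 60°); with |AC| = 35.4, C = (-60.26, 29.64). Then |NC| = |C − N| = 40.41.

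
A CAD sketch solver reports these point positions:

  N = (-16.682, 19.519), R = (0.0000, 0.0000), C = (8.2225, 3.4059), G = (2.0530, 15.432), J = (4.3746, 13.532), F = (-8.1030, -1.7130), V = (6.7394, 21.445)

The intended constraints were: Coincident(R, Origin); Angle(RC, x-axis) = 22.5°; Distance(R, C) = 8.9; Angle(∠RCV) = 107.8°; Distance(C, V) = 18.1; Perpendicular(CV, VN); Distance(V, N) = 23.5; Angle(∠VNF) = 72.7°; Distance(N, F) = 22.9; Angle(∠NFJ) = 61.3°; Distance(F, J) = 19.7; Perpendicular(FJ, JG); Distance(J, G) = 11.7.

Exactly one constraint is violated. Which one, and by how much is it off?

Distance(J, G) = 11.7 — off by 8.70.

R = (0.00, 0.00) ✓; RC at 22.50° ✓; |RC| = 8.900 ✓; ∠RCV = 107.8° ✓; |CV| = 18.10 ✓; ∠(CV, VN) = 90.00° ✓; |VN| = 23.50 ✓; ∠VNF = 72.70° ✓; |NF| = 22.90 ✓; ∠NFJ = 61.30° ✓; |FJ| = 19.70 ✓; ∠(FJ, JG) = 90.00° ✓; |JG| = 3.000 ✗.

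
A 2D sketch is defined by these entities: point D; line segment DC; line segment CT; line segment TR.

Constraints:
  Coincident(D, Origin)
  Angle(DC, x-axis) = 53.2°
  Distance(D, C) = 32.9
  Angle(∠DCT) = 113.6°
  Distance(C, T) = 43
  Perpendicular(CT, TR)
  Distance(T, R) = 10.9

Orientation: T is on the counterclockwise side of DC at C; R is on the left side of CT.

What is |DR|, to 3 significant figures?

59.4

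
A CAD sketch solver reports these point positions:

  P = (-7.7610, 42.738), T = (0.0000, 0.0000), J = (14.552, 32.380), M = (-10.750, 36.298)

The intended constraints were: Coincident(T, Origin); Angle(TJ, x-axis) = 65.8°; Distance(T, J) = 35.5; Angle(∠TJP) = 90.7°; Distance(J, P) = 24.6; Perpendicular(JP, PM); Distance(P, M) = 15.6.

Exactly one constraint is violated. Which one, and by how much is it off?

Distance(P, M) = 15.6 — off by 8.50.

T = (0.00, 0.00) ✓; TJ at 65.80° ✓; |TJ| = 35.50 ✓; ∠TJP = 90.70° ✓; |JP| = 24.60 ✓; ∠(JP, PM) = 90.00° ✓; |PM| = 7.100 ✗.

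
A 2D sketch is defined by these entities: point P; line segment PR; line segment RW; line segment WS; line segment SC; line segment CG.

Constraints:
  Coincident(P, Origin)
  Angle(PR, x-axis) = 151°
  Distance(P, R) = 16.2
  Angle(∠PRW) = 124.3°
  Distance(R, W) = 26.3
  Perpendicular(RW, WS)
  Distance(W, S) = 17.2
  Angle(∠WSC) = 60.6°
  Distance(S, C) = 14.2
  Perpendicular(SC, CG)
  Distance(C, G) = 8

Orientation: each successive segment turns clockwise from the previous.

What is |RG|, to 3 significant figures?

18.2

P is at the origin; PR runs at 151.0° with length 16.2, so R = (-14.2, 7.85). ∠PRW = 124.3° gives RW at 95.3° from the x-axis; with |RW| = 26.3, W = (-16.6, 34.0). RW is perpendicular to WS, so WS runs at 5.30°; with |WS| = 17.2, S = (0.528, 35.6). ∠WSC = 60.6° gives SC at -114° from the x-axis; with |SC| = 14.2, C = (-5.27, 22.7). SC is perpendicular to CG, so CG runs at 156°; with |CG| = 8.0, G = (-12.6, 25.9). Then |RG| = |G − R| = 18.2.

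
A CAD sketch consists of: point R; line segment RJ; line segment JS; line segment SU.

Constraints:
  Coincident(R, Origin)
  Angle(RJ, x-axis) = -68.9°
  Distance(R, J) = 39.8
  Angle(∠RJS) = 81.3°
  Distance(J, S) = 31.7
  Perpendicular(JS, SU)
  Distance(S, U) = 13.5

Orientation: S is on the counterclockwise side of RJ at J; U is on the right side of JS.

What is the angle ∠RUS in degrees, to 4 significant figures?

25.92°

R is at the origin; RJ runs at -68.9° with length 39.8, so J = 39.8·(cos -68.9°, sin -68.9°) = (14.33, -37.13). ∠RJS = 81.3°, so JS runs at -68.9° + (180° − 81.3°) = 29.80° from the x-axis; with |JS| = 31.7, S = J + 31.7·(cos 29.80°, sin 29.80°) = (41.84, -21.38). JS ⟂ SU; with |SU| = 13.5 on the right of JS, U = S + 13.5·(0.4970, -0.8678) = (48.55, -33.09). Then cos ∠RUS = UR·US / (|UR||US|), giving 25.92°.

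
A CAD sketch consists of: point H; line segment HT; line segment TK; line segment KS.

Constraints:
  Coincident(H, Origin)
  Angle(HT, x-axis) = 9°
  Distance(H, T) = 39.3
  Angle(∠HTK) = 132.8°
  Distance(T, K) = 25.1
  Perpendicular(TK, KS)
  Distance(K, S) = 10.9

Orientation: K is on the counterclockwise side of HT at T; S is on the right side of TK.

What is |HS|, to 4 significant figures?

65.29

∠HTK = 132.8°, so TK runs at 9.0° + (180° − 132.8°) = 56.20° from the x-axis; with |TK| = 25.1, K = T + 25.1·(cos 56.20°, sin 56.20°) = (52.78, 27.01). The perpendicularity gives KS at right angles to TK; with |KS| = 10.9 on the right of TK, S = K + 10.9·(0.8310, -0.5563) = (61.84, 20.94). Then |HS| = |S − H| = 65.29.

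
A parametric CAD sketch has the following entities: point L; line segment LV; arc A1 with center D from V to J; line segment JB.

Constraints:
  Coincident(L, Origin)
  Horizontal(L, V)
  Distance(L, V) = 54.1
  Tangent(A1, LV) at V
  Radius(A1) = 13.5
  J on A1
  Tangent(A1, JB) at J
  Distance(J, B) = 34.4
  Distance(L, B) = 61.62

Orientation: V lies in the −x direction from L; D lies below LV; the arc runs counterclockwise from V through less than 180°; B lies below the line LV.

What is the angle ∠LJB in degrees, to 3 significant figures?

65.0°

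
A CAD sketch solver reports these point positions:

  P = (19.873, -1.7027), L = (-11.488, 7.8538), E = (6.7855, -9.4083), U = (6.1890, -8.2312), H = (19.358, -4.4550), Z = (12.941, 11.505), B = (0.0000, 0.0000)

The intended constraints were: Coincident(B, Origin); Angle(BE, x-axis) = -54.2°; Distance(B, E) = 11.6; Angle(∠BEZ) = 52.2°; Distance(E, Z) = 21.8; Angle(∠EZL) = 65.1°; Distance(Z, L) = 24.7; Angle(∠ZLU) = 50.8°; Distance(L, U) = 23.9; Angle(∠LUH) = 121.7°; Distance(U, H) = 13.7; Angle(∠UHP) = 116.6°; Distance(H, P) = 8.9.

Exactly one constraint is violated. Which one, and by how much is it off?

Distance(H, P) = 8.9 — off by 6.10.

B = (0.00, 0.00) ✓; BE at -54.20° ✓; |BE| = 11.60 ✓; ∠BEZ = 52.20° ✓; |EZ| = 21.80 ✓; ∠EZL = 65.10° ✓; |ZL| = 24.70 ✓; ∠ZLU = 50.80° ✓; |LU| = 23.90 ✓; ∠LUH = 121.7° ✓; |UH| = 13.70 ✓; ∠UHP = 116.6° ✓; |HP| = 2.800 ✗.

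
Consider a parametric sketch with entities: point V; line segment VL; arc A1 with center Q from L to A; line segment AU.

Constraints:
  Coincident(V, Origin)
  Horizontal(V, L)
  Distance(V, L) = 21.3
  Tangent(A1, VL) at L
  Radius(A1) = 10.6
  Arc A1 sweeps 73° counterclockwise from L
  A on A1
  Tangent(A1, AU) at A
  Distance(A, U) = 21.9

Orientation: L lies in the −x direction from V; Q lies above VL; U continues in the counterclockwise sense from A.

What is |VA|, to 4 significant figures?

13.45

V is at the origin; V and L share the same y with |VL| = 21.3 and L on the −x side, so L = (-21.30, 0.000). The tangent condition forces QL to be normal to VL, so Q = L + (0, 10.6) = (-21.30, 10.60). On A1, L sits at bearing -90° from Q; a 73° counterclockwise sweep puts A at bearing -17°, so A = Q + 10.6·(cos -17°, sin -17°) = (-11.16, 7.501). Then |VA| = |A − V| = 13.45.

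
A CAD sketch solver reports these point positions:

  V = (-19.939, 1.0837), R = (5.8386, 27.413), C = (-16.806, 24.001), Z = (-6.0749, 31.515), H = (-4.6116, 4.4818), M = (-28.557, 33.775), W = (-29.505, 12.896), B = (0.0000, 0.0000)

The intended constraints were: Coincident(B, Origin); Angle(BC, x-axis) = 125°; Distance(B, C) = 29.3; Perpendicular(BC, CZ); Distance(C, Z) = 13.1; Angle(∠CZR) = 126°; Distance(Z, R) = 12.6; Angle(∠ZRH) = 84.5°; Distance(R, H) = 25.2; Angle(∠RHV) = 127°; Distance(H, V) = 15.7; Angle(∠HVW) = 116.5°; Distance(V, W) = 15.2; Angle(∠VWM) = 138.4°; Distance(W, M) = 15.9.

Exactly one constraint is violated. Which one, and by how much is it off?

Distance(W, M) = 15.9 — off by 5.00.

B = (0.00, 0.00) ✓; BC at 125.0° ✓; |BC| = 29.30 ✓; ∠(BC, CZ) = 90.00° ✓; |CZ| = 13.10 ✓; ∠CZR = 126.0° ✓; |ZR| = 12.60 ✓; ∠ZRH = 84.50° ✓; |RH| = 25.20 ✓; ∠RHV = 127.0° ✓; |HV| = 15.70 ✓; ∠HVW = 116.5° ✓; |VW| = 15.20 ✓; ∠VWM = 138.4° ✓; |WM| = 20.90 ✗.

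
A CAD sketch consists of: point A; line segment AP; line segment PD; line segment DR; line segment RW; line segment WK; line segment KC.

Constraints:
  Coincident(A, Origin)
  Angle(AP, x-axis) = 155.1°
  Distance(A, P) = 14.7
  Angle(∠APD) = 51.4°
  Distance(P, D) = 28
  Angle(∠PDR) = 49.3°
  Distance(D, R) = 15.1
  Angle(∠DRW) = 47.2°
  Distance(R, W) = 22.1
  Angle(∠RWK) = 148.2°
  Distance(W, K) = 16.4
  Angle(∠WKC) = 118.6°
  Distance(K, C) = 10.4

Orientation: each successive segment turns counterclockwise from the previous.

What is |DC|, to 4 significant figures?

26.42

∠RWK = 148.2° gives WK at -141.0° from the x-axis; with |WK| = 16.4, K = (-32.58, -21.83). ∠WKC = 118.6° gives KC at -79.60° from the x-axis; with |KC| = 10.4, C = (-30.71, -32.06). Then |DC| = |C − D| = 26.42.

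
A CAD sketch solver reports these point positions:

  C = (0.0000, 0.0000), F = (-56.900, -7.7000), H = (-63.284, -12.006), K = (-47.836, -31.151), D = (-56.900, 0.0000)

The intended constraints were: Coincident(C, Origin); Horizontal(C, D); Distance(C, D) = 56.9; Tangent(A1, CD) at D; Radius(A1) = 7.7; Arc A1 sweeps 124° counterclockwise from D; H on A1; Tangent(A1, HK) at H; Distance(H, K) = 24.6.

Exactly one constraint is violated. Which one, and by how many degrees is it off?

Tangent(A1, HK) at H — off by 4.90°.

C = (0.00, 0.00) ✓; C.y = 0.00, D.y = 0.00 ✓; |CD| = 56.90 ✓; ∠(FD, DC) = 90.00° ✓; |FD| = 7.700 ✓; bearing(F→H) − bearing(F→D) = 124.0° ✓; |FH| = 7.700 ✓; ∠(FH, HK) = 85.10° ✗; |HK| = 24.60 ✓.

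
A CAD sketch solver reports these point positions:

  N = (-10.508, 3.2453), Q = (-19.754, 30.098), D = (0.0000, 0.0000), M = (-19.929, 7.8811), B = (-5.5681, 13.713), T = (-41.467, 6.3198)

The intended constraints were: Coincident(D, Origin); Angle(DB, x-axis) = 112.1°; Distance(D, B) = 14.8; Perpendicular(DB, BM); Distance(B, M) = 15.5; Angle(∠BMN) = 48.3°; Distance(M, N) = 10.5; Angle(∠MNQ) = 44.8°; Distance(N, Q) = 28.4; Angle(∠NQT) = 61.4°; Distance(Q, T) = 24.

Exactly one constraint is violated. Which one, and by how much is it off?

Distance(Q, T) = 24 — off by 8.20.

D = (0.00, 0.00) ✓; DB at 112.1° ✓; |DB| = 14.80 ✓; ∠(DB, BM) = 90.00° ✓; |BM| = 15.50 ✓; ∠BMN = 48.30° ✓; |MN| = 10.50 ✓; ∠MNQ = 44.80° ✓; |NQ| = 28.40 ✓; ∠NQT = 61.40° ✓; |QT| = 32.20 ✗.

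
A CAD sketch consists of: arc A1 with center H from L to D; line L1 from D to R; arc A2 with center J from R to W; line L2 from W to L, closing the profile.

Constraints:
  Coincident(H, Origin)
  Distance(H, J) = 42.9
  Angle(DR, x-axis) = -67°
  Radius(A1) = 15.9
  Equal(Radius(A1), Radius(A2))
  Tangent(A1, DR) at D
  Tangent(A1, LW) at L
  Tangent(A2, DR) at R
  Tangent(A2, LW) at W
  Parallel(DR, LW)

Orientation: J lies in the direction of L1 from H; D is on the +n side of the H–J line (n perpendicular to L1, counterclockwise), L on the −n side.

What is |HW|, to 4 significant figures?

45.75

The slot axis is L1's direction at -67.0°, so u = (cos -67.0°, sin -67.0°) = (0.3907, -0.9205) and n = (−sin -67.0°, cos -67.0°) = (0.9205, 0.3907). H is at the origin and J lies 42.9 along u from H, so J = 42.9·u = (16.76, -39.49). Tangency of A1 to both parallel lines with radius 15.9 puts D and L at H ± 15.9·n: D = (14.64, 6.213), L = (-14.64, -6.213). Equal radii place R and W the same way about J: R = J + 15.9·n = (31.40, -33.28), W = J − 15.9·n = (2.126, -45.70). Then |HW| = |W − H| = 45.75.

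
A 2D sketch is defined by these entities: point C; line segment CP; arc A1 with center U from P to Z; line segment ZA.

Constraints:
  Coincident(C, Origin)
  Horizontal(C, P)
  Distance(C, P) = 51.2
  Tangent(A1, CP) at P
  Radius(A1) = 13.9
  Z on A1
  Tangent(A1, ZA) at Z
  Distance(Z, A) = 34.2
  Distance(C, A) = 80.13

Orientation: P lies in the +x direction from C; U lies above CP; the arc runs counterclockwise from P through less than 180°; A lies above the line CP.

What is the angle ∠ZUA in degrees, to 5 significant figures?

67.882°

C is at the origin; CP is horizontal with |CP| = 51.2 and P on the +x side, so P = (51.200, 0.0000). Tangency of A1 to CP means the radius UP is perpendicular to CP, so U = P + (0, 13.9) = (51.200, 13.900). Since UZ ⟂ ZA (tangency), |UA| = √(13.9² + 34.2²) = 36.917 regardless of where Z sits on A1. So A lies on both circle(C, 80.13) and circle(U, 36.917); the above-CP intersection is A = (63.675, 48.645). Z is the foot of the tangent from A: Z = (65.088, 14.475).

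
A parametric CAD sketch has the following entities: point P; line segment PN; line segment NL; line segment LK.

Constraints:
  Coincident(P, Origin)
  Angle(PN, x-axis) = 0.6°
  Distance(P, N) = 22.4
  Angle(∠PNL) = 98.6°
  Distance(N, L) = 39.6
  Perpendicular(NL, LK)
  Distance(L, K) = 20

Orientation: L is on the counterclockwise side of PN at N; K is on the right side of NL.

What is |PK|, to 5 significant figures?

60.176

P is at the origin; PN runs at 0.6° with length 22.4, so N = 22.4·(cos 0.6°, sin 0.6°) = (22.399, 0.23457). ∠PNL = 98.6°, so NL runs at 0.6° + (180° − 98.6°) = 82.000° from the x-axis; with |NL| = 39.6, L = N + 39.6·(cos 82.000°, sin 82.000°) = (27.910, 39.449). NL ⟂ LK; with |LK| = 20.0 on the right of NL, K = L + 20.0·(0.99027, -0.13917) = (47.715, 36.666). Then |PK| = |K − P| = 60.176.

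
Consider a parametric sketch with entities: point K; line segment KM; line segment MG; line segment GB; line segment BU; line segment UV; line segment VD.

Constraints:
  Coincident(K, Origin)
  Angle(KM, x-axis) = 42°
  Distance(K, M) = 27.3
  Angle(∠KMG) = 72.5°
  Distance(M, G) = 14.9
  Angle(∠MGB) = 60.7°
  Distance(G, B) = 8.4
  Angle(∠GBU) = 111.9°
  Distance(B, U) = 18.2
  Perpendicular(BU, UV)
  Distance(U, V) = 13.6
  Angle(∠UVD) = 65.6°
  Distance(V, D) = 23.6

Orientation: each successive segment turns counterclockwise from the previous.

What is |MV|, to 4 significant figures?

10.13

∠GBU = 111.9° gives BU at -23.10° from the x-axis; with |BU| = 18.2, U = (24.01, 10.29). The perpendicularity gives UV at right angles to BU, so UV runs at 66.90°; with |UV| = 13.6, V = (29.35, 22.80). Then |MV| = |V − M| = 10.13.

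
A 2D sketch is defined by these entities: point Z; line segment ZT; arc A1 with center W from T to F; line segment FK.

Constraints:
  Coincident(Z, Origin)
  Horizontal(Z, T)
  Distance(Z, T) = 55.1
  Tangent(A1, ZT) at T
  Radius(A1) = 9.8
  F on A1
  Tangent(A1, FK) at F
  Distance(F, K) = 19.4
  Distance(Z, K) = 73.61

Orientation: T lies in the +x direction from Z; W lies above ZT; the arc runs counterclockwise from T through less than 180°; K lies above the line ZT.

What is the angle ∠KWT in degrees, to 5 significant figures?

141.87°

Checks: |WF| = 9.800 ✓; ∠(WF, FK) = 90.00° ✓; |FK| = 19.40 ✓; |ZK| = 73.61 ✓.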